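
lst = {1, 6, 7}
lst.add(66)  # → {1, 6, 7, 66}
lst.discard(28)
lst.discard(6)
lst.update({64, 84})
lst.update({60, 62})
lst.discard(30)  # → {1, 7, 60, 62, 64, 66, 84}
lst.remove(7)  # {1, 60, 62, 64, 66, 84}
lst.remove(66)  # {1, 60, 62, 64, 84}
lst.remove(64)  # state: {1, 60, 62, 84}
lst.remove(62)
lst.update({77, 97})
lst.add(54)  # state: {1, 54, 60, 77, 84, 97}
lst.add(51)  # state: {1, 51, 54, 60, 77, 84, 97}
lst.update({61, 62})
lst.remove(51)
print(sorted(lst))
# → [1, 54, 60, 61, 62, 77, 84, 97]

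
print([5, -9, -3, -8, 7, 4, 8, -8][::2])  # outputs [5, -3, 7, 8]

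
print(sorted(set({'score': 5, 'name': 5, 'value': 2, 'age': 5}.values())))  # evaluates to [2, 5]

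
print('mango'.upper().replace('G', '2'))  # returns MAN2O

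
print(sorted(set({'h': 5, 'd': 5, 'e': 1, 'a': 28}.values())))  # [1, 5, 28]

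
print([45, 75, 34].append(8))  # None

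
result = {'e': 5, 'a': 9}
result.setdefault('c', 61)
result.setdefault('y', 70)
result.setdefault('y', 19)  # 70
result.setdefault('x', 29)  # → 29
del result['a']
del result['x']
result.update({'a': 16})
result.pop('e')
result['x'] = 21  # {'c': 61, 'y': 70, 'a': 16, 'x': 21}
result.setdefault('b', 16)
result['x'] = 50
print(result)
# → {'c': 61, 'y': 70, 'a': 16, 'x': 50, 'b': 16}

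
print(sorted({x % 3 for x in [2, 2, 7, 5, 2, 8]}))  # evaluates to [1, 2]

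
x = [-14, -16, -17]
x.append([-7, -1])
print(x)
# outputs [-14, -16, -17, [-7, -1]]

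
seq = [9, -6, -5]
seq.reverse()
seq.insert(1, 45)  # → [-5, 45, -6, 9]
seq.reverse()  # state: [9, -6, 45, -5]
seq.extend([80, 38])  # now [9, -6, 45, -5, 80, 38]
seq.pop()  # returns 38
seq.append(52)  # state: [9, -6, 45, -5, 80, 52]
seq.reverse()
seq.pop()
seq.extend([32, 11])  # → [52, 80, -5, 45, -6, 32, 11]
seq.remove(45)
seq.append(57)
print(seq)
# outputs [52, 80, -5, -6, 32, 11, 57]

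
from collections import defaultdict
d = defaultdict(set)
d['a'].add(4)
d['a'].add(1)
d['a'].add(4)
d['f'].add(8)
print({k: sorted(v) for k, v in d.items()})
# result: {'a': [1, 4], 'f': [8]}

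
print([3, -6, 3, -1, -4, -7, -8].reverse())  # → None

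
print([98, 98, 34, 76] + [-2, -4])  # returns [98, 98, 34, 76, -2, -4]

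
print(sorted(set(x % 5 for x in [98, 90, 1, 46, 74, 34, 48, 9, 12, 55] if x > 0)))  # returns [0, 1, 2, 3, 4]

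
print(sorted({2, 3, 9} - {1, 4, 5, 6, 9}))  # [2, 3]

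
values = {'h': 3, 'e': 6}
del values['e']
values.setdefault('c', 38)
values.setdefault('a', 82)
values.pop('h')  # 3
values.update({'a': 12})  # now {'c': 38, 'a': 12}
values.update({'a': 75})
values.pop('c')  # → 38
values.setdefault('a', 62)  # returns 75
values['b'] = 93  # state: {'a': 75, 'b': 93}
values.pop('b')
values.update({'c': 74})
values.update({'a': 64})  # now {'a': 64, 'c': 74}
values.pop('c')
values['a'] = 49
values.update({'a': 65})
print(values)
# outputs {'a': 65}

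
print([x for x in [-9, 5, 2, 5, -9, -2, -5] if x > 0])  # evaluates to [5, 2, 5]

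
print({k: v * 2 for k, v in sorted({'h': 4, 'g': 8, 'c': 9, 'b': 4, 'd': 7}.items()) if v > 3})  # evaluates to {'b': 8, 'c': 18, 'd': 14, 'g': 16, 'h': 8}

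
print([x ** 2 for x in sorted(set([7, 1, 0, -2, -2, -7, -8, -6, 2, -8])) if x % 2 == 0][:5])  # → [64, 36, 4, 0, 4]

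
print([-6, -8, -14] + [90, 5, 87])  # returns [-6, -8, -14, 90, 5, 87]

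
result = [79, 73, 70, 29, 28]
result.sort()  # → [28, 29, 70, 73, 79]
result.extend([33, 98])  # [28, 29, 70, 73, 79, 33, 98]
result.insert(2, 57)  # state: [28, 29, 57, 70, 73, 79, 33, 98]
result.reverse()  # [98, 33, 79, 73, 70, 57, 29, 28]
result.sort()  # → [28, 29, 33, 57, 70, 73, 79, 98]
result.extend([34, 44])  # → [28, 29, 33, 57, 70, 73, 79, 98, 34, 44]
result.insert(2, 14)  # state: [28, 29, 14, 33, 57, 70, 73, 79, 98, 34, 44]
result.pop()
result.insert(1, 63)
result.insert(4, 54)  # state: [28, 63, 29, 14, 54, 33, 57, 70, 73, 79, 98, 34]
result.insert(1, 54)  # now [28, 54, 63, 29, 14, 54, 33, 57, 70, 73, 79, 98, 34]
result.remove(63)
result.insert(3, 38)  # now [28, 54, 29, 38, 14, 54, 33, 57, 70, 73, 79, 98, 34]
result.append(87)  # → [28, 54, 29, 38, 14, 54, 33, 57, 70, 73, 79, 98, 34, 87]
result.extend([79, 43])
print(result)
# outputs [28, 54, 29, 38, 14, 54, 33, 57, 70, 73, 79, 98, 34, 87, 79, 43]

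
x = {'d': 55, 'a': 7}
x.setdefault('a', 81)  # 7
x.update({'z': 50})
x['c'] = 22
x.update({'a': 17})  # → {'d': 55, 'a': 17, 'z': 50, 'c': 22}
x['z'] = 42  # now {'d': 55, 'a': 17, 'z': 42, 'c': 22}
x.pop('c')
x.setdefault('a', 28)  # 17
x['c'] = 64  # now {'d': 55, 'a': 17, 'z': 42, 'c': 64}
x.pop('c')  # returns 64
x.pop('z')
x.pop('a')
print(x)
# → {'d': 55}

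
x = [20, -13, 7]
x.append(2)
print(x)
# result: [20, -13, 7, 2]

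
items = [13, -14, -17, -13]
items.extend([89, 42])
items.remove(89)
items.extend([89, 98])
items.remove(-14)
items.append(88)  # [13, -17, -13, 42, 89, 98, 88]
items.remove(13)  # [-17, -13, 42, 89, 98, 88]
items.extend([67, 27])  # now [-17, -13, 42, 89, 98, 88, 67, 27]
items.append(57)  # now [-17, -13, 42, 89, 98, 88, 67, 27, 57]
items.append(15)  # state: [-17, -13, 42, 89, 98, 88, 67, 27, 57, 15]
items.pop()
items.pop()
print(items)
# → [-17, -13, 42, 89, 98, 88, 67, 27]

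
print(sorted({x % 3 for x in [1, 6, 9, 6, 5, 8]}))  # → [0, 1, 2]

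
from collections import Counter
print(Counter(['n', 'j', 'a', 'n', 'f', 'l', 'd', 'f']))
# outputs Counter({'n': 2, 'f': 2, 'j': 1, 'a': 1, 'l': 1, 'd': 1})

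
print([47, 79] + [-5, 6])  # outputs [47, 79, -5, 6]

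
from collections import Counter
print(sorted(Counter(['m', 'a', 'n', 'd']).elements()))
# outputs ['a', 'd', 'm', 'n']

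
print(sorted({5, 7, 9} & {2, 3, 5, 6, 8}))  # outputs [5]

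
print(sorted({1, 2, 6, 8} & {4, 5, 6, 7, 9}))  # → [6]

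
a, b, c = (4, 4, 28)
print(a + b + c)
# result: 36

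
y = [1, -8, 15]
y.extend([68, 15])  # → [1, -8, 15, 68, 15]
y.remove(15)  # [1, -8, 68, 15]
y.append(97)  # [1, -8, 68, 15, 97]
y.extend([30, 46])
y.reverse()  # [46, 30, 97, 15, 68, -8, 1]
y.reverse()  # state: [1, -8, 68, 15, 97, 30, 46]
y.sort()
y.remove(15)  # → [-8, 1, 30, 46, 68, 97]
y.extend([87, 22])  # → [-8, 1, 30, 46, 68, 97, 87, 22]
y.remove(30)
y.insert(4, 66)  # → [-8, 1, 46, 68, 66, 97, 87, 22]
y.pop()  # 22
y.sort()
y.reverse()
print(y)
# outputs [97, 87, 68, 66, 46, 1, -8]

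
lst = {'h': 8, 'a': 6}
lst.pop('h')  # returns 8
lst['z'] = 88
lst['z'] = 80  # {'a': 6, 'z': 80}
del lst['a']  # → {'z': 80}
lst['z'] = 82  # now {'z': 82}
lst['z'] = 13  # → {'z': 13}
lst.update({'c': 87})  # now {'z': 13, 'c': 87}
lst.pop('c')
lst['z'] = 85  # {'z': 85}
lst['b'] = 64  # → {'z': 85, 'b': 64}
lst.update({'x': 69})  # {'z': 85, 'b': 64, 'x': 69}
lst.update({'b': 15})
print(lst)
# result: {'z': 85, 'b': 15, 'x': 69}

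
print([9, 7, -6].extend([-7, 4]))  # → None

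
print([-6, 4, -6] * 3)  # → [-6, 4, -6, -6, 4, -6, -6, 4, -6]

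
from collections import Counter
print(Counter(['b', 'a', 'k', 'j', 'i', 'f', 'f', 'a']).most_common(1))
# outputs [('a', 2)]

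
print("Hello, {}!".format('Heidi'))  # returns Hello, Heidi!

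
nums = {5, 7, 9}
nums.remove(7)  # {5, 9}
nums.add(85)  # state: {5, 9, 85}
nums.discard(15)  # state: {5, 9, 85}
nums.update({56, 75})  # {5, 9, 56, 75, 85}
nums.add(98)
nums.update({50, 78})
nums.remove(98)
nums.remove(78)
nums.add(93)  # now {5, 9, 50, 56, 75, 85, 93}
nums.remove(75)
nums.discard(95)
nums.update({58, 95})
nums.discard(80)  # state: {5, 9, 50, 56, 58, 85, 93, 95}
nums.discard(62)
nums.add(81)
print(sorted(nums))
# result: [5, 9, 50, 56, 58, 81, 85, 93, 95]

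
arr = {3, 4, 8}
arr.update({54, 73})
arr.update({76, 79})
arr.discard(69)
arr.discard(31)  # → {3, 4, 8, 54, 73, 76, 79}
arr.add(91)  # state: {3, 4, 8, 54, 73, 76, 79, 91}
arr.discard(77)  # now {3, 4, 8, 54, 73, 76, 79, 91}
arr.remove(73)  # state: {3, 4, 8, 54, 76, 79, 91}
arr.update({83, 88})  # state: {3, 4, 8, 54, 76, 79, 83, 88, 91}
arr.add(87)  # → {3, 4, 8, 54, 76, 79, 83, 87, 88, 91}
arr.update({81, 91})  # {3, 4, 8, 54, 76, 79, 81, 83, 87, 88, 91}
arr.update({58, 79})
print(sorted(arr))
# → [3, 4, 8, 54, 58, 76, 79, 81, 83, 87, 88, 91]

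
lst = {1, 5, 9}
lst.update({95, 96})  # {1, 5, 9, 95, 96}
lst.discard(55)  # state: {1, 5, 9, 95, 96}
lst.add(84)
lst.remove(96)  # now {1, 5, 9, 84, 95}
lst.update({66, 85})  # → {1, 5, 9, 66, 84, 85, 95}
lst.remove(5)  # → {1, 9, 66, 84, 85, 95}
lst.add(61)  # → {1, 9, 61, 66, 84, 85, 95}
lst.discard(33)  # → {1, 9, 61, 66, 84, 85, 95}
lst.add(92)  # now {1, 9, 61, 66, 84, 85, 92, 95}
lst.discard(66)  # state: {1, 9, 61, 84, 85, 92, 95}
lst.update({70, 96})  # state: {1, 9, 61, 70, 84, 85, 92, 95, 96}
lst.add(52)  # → {1, 9, 52, 61, 70, 84, 85, 92, 95, 96}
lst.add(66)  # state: {1, 9, 52, 61, 66, 70, 84, 85, 92, 95, 96}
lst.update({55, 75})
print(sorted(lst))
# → [1, 9, 52, 55, 61, 66, 70, 75, 84, 85, 92, 95, 96]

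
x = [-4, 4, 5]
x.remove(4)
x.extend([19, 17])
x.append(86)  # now [-4, 5, 19, 17, 86]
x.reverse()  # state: [86, 17, 19, 5, -4]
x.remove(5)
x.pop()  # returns -4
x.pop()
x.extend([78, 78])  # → [86, 17, 78, 78]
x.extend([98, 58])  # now [86, 17, 78, 78, 98, 58]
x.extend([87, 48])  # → [86, 17, 78, 78, 98, 58, 87, 48]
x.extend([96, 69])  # [86, 17, 78, 78, 98, 58, 87, 48, 96, 69]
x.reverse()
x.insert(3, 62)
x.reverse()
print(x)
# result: [86, 17, 78, 78, 98, 58, 87, 62, 48, 96, 69]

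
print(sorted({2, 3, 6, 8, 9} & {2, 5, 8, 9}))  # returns [2, 8, 9]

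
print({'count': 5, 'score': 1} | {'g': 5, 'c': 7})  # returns {'count': 5, 'score': 1, 'g': 5, 'c': 7}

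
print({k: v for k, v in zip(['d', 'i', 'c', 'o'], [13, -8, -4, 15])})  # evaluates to {'d': 13, 'i': -8, 'c': -4, 'o': 15}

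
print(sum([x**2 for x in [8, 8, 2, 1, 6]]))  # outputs 169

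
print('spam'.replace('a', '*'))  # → sp*m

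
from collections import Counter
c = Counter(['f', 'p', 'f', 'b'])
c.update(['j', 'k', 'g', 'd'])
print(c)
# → Counter({'f': 2, 'p': 1, 'b': 1, 'j': 1, 'k': 1, 'g': 1, 'd': 1})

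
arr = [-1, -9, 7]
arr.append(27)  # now [-1, -9, 7, 27]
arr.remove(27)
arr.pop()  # 7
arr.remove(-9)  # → [-1]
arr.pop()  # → -1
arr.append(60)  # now [60]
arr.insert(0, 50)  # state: [50, 60]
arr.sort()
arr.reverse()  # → [60, 50]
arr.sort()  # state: [50, 60]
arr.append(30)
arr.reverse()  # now [30, 60, 50]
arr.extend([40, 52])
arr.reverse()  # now [52, 40, 50, 60, 30]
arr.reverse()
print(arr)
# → [30, 60, 50, 40, 52]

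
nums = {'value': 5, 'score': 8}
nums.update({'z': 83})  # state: {'value': 5, 'score': 8, 'z': 83}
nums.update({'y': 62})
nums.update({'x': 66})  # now {'value': 5, 'score': 8, 'z': 83, 'y': 62, 'x': 66}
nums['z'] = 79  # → {'value': 5, 'score': 8, 'z': 79, 'y': 62, 'x': 66}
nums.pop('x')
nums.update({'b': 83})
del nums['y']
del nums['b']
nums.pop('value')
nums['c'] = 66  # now {'score': 8, 'z': 79, 'c': 66}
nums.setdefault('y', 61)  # 61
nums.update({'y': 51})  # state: {'score': 8, 'z': 79, 'c': 66, 'y': 51}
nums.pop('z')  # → 79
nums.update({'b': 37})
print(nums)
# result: {'score': 8, 'c': 66, 'y': 51, 'b': 37}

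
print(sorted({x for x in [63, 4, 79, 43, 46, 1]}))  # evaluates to [1, 4, 43, 46, 63, 79]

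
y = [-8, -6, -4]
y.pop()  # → -4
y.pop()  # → -6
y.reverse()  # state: [-8]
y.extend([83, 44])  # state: [-8, 83, 44]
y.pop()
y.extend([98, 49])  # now [-8, 83, 98, 49]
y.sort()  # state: [-8, 49, 83, 98]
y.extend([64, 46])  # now [-8, 49, 83, 98, 64, 46]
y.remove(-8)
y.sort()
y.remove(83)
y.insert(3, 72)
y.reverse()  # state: [98, 72, 64, 49, 46]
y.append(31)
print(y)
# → [98, 72, 64, 49, 46, 31]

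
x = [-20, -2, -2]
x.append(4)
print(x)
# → [-20, -2, -2, 4]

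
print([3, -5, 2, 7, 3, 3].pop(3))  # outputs 7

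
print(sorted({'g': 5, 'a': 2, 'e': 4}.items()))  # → [('a', 2), ('e', 4), ('g', 5)]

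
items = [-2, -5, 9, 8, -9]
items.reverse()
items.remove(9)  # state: [-9, 8, -5, -2]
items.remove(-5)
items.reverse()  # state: [-2, 8, -9]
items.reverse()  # [-9, 8, -2]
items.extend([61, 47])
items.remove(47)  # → [-9, 8, -2, 61]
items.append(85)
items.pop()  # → 85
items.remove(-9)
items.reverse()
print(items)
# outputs [61, -2, 8]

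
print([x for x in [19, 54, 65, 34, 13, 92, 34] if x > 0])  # [19, 54, 65, 34, 13, 92, 34]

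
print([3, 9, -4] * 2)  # [3, 9, -4, 3, 9, -4]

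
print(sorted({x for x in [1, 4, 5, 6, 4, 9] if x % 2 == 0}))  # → [4, 6]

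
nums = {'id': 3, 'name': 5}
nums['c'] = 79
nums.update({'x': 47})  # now {'id': 3, 'name': 5, 'c': 79, 'x': 47}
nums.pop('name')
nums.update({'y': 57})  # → {'id': 3, 'c': 79, 'x': 47, 'y': 57}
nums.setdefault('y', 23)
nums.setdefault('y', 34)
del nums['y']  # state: {'id': 3, 'c': 79, 'x': 47}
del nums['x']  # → {'id': 3, 'c': 79}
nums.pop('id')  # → 3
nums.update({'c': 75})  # {'c': 75}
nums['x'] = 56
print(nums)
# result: {'c': 75, 'x': 56}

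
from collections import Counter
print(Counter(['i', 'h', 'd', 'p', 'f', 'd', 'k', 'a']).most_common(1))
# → [('d', 2)]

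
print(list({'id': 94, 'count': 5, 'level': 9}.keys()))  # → ['id', 'count', 'level']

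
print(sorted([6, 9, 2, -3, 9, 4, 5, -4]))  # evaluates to [-4, -3, 2, 4, 5, 6, 9, 9]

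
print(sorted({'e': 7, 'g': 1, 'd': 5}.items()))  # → [('d', 5), ('e', 7), ('g', 1)]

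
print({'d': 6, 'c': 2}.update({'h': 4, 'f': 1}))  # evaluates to None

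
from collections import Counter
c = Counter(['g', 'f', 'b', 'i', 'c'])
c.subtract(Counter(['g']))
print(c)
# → Counter({'f': 1, 'b': 1, 'i': 1, 'c': 1, 'g': 0})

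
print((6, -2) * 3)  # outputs (6, -2, 6, -2, 6, -2)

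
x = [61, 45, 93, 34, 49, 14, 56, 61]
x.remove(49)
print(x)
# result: [61, 45, 93, 34, 14, 56, 61]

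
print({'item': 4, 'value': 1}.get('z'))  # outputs None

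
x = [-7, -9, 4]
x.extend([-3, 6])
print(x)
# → [-7, -9, 4, -3, 6]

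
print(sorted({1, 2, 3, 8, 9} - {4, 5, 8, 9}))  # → [1, 2, 3]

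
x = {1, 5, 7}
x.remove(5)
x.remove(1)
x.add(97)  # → {7, 97}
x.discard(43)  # {7, 97}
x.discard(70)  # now {7, 97}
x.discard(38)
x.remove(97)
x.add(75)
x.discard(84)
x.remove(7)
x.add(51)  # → {51, 75}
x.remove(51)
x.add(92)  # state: {75, 92}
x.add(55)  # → {55, 75, 92}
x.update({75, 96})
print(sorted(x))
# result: [55, 75, 92, 96]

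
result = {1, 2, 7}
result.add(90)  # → {1, 2, 7, 90}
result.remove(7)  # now {1, 2, 90}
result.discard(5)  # {1, 2, 90}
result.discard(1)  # {2, 90}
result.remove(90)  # {2}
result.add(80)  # {2, 80}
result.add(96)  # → {2, 80, 96}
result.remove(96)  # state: {2, 80}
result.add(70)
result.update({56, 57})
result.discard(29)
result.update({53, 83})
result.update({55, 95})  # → {2, 53, 55, 56, 57, 70, 80, 83, 95}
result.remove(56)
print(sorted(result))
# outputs [2, 53, 55, 57, 70, 80, 83, 95]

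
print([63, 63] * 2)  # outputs [63, 63, 63, 63]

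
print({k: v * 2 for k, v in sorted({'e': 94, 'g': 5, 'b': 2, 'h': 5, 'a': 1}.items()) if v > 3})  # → {'e': 188, 'g': 10, 'h': 10}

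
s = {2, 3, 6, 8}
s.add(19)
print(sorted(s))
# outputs [2, 3, 6, 8, 19]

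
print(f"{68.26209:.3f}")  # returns 68.262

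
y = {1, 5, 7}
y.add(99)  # {1, 5, 7, 99}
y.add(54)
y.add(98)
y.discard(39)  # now {1, 5, 7, 54, 98, 99}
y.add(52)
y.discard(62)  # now {1, 5, 7, 52, 54, 98, 99}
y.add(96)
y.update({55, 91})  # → {1, 5, 7, 52, 54, 55, 91, 96, 98, 99}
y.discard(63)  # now {1, 5, 7, 52, 54, 55, 91, 96, 98, 99}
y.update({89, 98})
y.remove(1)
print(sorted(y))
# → [5, 7, 52, 54, 55, 89, 91, 96, 98, 99]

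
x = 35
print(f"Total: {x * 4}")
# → Total: 140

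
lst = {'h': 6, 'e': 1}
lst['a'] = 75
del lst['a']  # {'h': 6, 'e': 1}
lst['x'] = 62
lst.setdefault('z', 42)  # 42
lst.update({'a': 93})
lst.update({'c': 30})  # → {'h': 6, 'e': 1, 'x': 62, 'z': 42, 'a': 93, 'c': 30}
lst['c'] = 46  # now {'h': 6, 'e': 1, 'x': 62, 'z': 42, 'a': 93, 'c': 46}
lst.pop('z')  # 42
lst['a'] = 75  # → {'h': 6, 'e': 1, 'x': 62, 'a': 75, 'c': 46}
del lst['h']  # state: {'e': 1, 'x': 62, 'a': 75, 'c': 46}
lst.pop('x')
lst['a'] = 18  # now {'e': 1, 'a': 18, 'c': 46}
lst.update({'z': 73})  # {'e': 1, 'a': 18, 'c': 46, 'z': 73}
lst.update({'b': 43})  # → {'e': 1, 'a': 18, 'c': 46, 'z': 73, 'b': 43}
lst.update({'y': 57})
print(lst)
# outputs {'e': 1, 'a': 18, 'c': 46, 'z': 73, 'b': 43, 'y': 57}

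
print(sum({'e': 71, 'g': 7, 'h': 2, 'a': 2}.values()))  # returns 82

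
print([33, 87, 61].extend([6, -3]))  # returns None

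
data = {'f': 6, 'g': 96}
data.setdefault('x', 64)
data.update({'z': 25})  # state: {'f': 6, 'g': 96, 'x': 64, 'z': 25}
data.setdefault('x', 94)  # 64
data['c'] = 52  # {'f': 6, 'g': 96, 'x': 64, 'z': 25, 'c': 52}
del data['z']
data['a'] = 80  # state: {'f': 6, 'g': 96, 'x': 64, 'c': 52, 'a': 80}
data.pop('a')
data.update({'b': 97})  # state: {'f': 6, 'g': 96, 'x': 64, 'c': 52, 'b': 97}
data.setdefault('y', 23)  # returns 23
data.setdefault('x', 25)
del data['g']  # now {'f': 6, 'x': 64, 'c': 52, 'b': 97, 'y': 23}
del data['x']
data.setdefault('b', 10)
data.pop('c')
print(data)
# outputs {'f': 6, 'b': 97, 'y': 23}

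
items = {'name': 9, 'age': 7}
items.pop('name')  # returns 9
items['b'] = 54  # {'age': 7, 'b': 54}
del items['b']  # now {'age': 7}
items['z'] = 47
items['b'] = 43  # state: {'age': 7, 'z': 47, 'b': 43}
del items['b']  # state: {'age': 7, 'z': 47}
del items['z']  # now {'age': 7}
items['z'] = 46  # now {'age': 7, 'z': 46}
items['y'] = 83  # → {'age': 7, 'z': 46, 'y': 83}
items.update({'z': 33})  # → {'age': 7, 'z': 33, 'y': 83}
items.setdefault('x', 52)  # 52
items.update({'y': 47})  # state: {'age': 7, 'z': 33, 'y': 47, 'x': 52}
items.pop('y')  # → 47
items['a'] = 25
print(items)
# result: {'age': 7, 'z': 33, 'x': 52, 'a': 25}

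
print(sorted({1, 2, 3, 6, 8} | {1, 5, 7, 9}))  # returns [1, 2, 3, 5, 6, 7, 8, 9]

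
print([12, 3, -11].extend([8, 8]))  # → None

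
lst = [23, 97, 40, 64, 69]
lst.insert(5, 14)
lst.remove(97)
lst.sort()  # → [14, 23, 40, 64, 69]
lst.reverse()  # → [69, 64, 40, 23, 14]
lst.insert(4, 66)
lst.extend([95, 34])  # [69, 64, 40, 23, 66, 14, 95, 34]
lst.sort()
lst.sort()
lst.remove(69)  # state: [14, 23, 34, 40, 64, 66, 95]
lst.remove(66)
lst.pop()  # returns 95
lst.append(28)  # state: [14, 23, 34, 40, 64, 28]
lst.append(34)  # [14, 23, 34, 40, 64, 28, 34]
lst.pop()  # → 34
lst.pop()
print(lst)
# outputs [14, 23, 34, 40, 64]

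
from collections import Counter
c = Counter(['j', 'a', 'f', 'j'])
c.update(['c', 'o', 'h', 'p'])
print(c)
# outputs Counter({'j': 2, 'a': 1, 'f': 1, 'c': 1, 'o': 1, 'h': 1, 'p': 1})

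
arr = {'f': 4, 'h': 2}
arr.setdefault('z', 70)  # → 70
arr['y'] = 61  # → {'f': 4, 'h': 2, 'z': 70, 'y': 61}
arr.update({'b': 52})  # {'f': 4, 'h': 2, 'z': 70, 'y': 61, 'b': 52}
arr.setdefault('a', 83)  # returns 83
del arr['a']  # {'f': 4, 'h': 2, 'z': 70, 'y': 61, 'b': 52}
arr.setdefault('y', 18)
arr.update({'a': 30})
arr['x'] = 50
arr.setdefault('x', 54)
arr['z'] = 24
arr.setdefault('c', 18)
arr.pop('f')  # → 4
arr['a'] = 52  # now {'h': 2, 'z': 24, 'y': 61, 'b': 52, 'a': 52, 'x': 50, 'c': 18}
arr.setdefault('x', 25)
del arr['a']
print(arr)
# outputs {'h': 2, 'z': 24, 'y': 61, 'b': 52, 'x': 50, 'c': 18}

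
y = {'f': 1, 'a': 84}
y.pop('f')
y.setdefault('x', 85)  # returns 85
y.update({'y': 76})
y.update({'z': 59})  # {'a': 84, 'x': 85, 'y': 76, 'z': 59}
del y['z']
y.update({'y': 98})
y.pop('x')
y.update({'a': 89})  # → {'a': 89, 'y': 98}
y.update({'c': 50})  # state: {'a': 89, 'y': 98, 'c': 50}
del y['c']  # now {'a': 89, 'y': 98}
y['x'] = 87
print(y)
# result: {'a': 89, 'y': 98, 'x': 87}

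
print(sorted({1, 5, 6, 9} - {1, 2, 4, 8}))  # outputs [5, 6, 9]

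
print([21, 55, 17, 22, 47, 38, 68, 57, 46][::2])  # [21, 17, 47, 68, 46]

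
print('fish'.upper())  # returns FISH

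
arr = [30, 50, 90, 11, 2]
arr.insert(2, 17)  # [30, 50, 17, 90, 11, 2]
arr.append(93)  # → [30, 50, 17, 90, 11, 2, 93]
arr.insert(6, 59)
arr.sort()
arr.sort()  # [2, 11, 17, 30, 50, 59, 90, 93]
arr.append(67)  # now [2, 11, 17, 30, 50, 59, 90, 93, 67]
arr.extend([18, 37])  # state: [2, 11, 17, 30, 50, 59, 90, 93, 67, 18, 37]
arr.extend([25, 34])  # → [2, 11, 17, 30, 50, 59, 90, 93, 67, 18, 37, 25, 34]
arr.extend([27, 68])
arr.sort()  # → [2, 11, 17, 18, 25, 27, 30, 34, 37, 50, 59, 67, 68, 90, 93]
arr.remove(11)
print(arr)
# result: [2, 17, 18, 25, 27, 30, 34, 37, 50, 59, 67, 68, 90, 93]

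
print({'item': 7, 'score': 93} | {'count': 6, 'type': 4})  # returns {'item': 7, 'score': 93, 'count': 6, 'type': 4}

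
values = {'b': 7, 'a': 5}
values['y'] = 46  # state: {'b': 7, 'a': 5, 'y': 46}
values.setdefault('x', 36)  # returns 36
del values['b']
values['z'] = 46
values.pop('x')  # 36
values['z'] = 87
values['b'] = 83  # {'a': 5, 'y': 46, 'z': 87, 'b': 83}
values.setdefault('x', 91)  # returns 91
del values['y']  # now {'a': 5, 'z': 87, 'b': 83, 'x': 91}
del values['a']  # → {'z': 87, 'b': 83, 'x': 91}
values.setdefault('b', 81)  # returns 83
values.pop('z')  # 87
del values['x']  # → {'b': 83}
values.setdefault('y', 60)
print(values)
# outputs {'b': 83, 'y': 60}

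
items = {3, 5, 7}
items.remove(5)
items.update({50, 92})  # {3, 7, 50, 92}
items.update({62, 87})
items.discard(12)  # {3, 7, 50, 62, 87, 92}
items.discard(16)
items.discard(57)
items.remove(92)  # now {3, 7, 50, 62, 87}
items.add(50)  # {3, 7, 50, 62, 87}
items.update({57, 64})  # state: {3, 7, 50, 57, 62, 64, 87}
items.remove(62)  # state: {3, 7, 50, 57, 64, 87}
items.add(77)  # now {3, 7, 50, 57, 64, 77, 87}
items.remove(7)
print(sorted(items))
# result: [3, 50, 57, 64, 77, 87]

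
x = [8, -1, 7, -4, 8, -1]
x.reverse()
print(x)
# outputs [-1, 8, -4, 7, -1, 8]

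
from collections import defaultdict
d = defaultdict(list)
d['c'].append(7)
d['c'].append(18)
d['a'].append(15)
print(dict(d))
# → {'c': [7, 18], 'a': [15]}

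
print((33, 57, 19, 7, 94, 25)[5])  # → 25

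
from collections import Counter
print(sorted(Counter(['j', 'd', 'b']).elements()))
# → ['b', 'd', 'j']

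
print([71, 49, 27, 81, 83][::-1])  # [83, 81, 27, 49, 71]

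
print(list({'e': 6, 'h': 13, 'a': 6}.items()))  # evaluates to [('e', 6), ('h', 13), ('a', 6)]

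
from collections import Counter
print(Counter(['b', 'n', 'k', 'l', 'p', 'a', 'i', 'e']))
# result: Counter({'b': 1, 'n': 1, 'k': 1, 'l': 1, 'p': 1, 'a': 1, 'i': 1, 'e': 1})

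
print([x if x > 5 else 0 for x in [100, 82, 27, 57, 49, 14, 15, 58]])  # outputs [100, 82, 27, 57, 49, 14, 15, 58]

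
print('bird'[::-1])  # drib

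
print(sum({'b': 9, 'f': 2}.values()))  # 11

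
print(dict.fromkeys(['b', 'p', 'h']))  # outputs {'b': None, 'p': None, 'h': None}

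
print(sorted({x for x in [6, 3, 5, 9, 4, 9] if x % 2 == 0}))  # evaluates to [4, 6]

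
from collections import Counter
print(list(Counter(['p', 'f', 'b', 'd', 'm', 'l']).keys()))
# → ['p', 'f', 'b', 'd', 'm', 'l']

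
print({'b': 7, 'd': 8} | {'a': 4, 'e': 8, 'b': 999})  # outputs {'b': 999, 'd': 8, 'a': 4, 'e': 8}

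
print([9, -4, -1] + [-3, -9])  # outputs [9, -4, -1, -3, -9]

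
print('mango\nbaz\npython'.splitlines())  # ['mango', 'baz', 'python']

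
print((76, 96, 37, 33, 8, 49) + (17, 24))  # (76, 96, 37, 33, 8, 49, 17, 24)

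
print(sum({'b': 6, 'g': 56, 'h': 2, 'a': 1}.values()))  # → 65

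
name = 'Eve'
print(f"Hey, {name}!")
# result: Hey, Eve!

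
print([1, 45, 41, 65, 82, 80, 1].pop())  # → 1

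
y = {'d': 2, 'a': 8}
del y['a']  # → {'d': 2}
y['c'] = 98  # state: {'d': 2, 'c': 98}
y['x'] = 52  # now {'d': 2, 'c': 98, 'x': 52}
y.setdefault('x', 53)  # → 52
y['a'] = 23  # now {'d': 2, 'c': 98, 'x': 52, 'a': 23}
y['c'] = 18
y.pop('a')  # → 23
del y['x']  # {'d': 2, 'c': 18}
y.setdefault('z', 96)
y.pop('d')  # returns 2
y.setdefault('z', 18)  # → 96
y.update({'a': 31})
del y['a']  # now {'c': 18, 'z': 96}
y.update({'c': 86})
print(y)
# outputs {'c': 86, 'z': 96}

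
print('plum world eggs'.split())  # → ['plum', 'world', 'eggs']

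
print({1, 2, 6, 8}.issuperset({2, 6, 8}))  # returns True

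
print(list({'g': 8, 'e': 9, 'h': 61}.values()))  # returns [8, 9, 61]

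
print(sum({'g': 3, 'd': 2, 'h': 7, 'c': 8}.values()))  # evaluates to 20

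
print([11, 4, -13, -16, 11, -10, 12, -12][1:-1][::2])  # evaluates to [4, -16, -10]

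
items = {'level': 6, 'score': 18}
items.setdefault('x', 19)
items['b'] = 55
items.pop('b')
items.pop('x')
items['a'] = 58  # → {'level': 6, 'score': 18, 'a': 58}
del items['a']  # {'level': 6, 'score': 18}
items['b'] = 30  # {'level': 6, 'score': 18, 'b': 30}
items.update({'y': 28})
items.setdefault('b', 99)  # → 30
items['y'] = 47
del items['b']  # {'level': 6, 'score': 18, 'y': 47}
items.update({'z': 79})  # {'level': 6, 'score': 18, 'y': 47, 'z': 79}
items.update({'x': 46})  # {'level': 6, 'score': 18, 'y': 47, 'z': 79, 'x': 46}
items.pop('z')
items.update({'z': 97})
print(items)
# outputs {'level': 6, 'score': 18, 'y': 47, 'x': 46, 'z': 97}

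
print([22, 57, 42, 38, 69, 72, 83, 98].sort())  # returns None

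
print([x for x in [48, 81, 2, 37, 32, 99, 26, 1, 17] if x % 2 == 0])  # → [48, 2, 32, 26]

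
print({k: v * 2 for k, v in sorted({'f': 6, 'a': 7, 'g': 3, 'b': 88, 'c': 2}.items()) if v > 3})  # {'a': 14, 'b': 176, 'f': 12}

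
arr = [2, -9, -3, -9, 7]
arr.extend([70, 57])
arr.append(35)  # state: [2, -9, -3, -9, 7, 70, 57, 35]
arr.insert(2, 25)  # [2, -9, 25, -3, -9, 7, 70, 57, 35]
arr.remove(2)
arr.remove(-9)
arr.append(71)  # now [25, -3, -9, 7, 70, 57, 35, 71]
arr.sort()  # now [-9, -3, 7, 25, 35, 57, 70, 71]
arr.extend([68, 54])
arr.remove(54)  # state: [-9, -3, 7, 25, 35, 57, 70, 71, 68]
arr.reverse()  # [68, 71, 70, 57, 35, 25, 7, -3, -9]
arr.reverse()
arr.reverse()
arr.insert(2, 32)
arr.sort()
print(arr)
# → [-9, -3, 7, 25, 32, 35, 57, 68, 70, 71]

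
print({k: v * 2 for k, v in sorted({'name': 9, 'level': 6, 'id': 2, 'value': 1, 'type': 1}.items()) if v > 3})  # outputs {'level': 12, 'name': 18}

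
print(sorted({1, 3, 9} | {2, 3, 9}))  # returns [1, 2, 3, 9]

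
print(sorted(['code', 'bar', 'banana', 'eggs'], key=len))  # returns ['bar', 'code', 'eggs', 'banana']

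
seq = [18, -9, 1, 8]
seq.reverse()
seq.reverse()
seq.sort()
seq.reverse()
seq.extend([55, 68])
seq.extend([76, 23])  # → [18, 8, 1, -9, 55, 68, 76, 23]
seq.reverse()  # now [23, 76, 68, 55, -9, 1, 8, 18]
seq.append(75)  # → [23, 76, 68, 55, -9, 1, 8, 18, 75]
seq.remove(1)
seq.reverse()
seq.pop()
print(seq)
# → [75, 18, 8, -9, 55, 68, 76]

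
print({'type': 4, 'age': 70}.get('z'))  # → None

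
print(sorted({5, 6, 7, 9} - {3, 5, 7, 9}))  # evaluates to [6]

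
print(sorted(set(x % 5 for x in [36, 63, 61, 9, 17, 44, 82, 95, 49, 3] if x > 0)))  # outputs [0, 1, 2, 3, 4]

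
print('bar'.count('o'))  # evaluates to 0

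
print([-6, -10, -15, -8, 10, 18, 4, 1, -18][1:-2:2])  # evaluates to [-10, -8, 18]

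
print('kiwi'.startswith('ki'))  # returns True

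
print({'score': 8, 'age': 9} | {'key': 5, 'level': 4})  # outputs {'score': 8, 'age': 9, 'key': 5, 'level': 4}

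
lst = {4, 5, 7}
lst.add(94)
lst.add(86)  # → {4, 5, 7, 86, 94}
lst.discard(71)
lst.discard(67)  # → {4, 5, 7, 86, 94}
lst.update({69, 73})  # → {4, 5, 7, 69, 73, 86, 94}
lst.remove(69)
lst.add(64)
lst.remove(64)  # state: {4, 5, 7, 73, 86, 94}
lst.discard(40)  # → {4, 5, 7, 73, 86, 94}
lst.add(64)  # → {4, 5, 7, 64, 73, 86, 94}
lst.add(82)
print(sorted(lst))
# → [4, 5, 7, 64, 73, 82, 86, 94]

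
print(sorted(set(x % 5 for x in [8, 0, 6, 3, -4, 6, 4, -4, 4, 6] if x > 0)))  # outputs [1, 3, 4]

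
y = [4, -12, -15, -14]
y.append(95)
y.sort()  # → [-15, -14, -12, 4, 95]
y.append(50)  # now [-15, -14, -12, 4, 95, 50]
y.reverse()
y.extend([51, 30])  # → [50, 95, 4, -12, -14, -15, 51, 30]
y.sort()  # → [-15, -14, -12, 4, 30, 50, 51, 95]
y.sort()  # [-15, -14, -12, 4, 30, 50, 51, 95]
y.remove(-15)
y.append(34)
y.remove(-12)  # [-14, 4, 30, 50, 51, 95, 34]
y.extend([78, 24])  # [-14, 4, 30, 50, 51, 95, 34, 78, 24]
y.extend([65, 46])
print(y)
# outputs [-14, 4, 30, 50, 51, 95, 34, 78, 24, 65, 46]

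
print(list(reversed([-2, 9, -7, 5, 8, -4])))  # [-4, 8, 5, -7, 9, -2]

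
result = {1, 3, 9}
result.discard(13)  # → {1, 3, 9}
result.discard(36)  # {1, 3, 9}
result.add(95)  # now {1, 3, 9, 95}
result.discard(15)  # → {1, 3, 9, 95}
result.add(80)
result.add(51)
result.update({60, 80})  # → {1, 3, 9, 51, 60, 80, 95}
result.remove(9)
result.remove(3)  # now {1, 51, 60, 80, 95}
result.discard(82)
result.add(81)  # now {1, 51, 60, 80, 81, 95}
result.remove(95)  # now {1, 51, 60, 80, 81}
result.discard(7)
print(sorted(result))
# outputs [1, 51, 60, 80, 81]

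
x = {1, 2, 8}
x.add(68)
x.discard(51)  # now {1, 2, 8, 68}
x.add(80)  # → {1, 2, 8, 68, 80}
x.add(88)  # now {1, 2, 8, 68, 80, 88}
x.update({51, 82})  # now {1, 2, 8, 51, 68, 80, 82, 88}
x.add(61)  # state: {1, 2, 8, 51, 61, 68, 80, 82, 88}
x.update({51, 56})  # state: {1, 2, 8, 51, 56, 61, 68, 80, 82, 88}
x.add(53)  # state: {1, 2, 8, 51, 53, 56, 61, 68, 80, 82, 88}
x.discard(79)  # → {1, 2, 8, 51, 53, 56, 61, 68, 80, 82, 88}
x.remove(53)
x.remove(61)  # {1, 2, 8, 51, 56, 68, 80, 82, 88}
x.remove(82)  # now {1, 2, 8, 51, 56, 68, 80, 88}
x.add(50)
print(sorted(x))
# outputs [1, 2, 8, 50, 51, 56, 68, 80, 88]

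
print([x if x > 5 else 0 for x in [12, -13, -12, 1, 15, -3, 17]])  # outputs [12, 0, 0, 0, 15, 0, 17]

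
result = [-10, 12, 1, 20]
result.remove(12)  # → [-10, 1, 20]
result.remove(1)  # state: [-10, 20]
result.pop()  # 20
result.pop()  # -10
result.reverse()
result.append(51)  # [51]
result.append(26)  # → [51, 26]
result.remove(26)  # [51]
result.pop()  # 51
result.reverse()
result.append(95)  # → [95]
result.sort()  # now [95]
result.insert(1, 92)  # [95, 92]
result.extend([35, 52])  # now [95, 92, 35, 52]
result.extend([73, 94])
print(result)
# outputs [95, 92, 35, 52, 73, 94]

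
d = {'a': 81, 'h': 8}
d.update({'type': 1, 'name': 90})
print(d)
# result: {'a': 81, 'h': 8, 'type': 1, 'name': 90}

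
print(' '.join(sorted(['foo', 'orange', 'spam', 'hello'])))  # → foo hello orange spam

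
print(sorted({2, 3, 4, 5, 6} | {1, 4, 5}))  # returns [1, 2, 3, 4, 5, 6]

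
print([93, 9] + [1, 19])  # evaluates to [93, 9, 1, 19]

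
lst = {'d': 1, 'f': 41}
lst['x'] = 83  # {'d': 1, 'f': 41, 'x': 83}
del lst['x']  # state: {'d': 1, 'f': 41}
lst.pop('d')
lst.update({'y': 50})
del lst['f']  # {'y': 50}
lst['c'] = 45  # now {'y': 50, 'c': 45}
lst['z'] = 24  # {'y': 50, 'c': 45, 'z': 24}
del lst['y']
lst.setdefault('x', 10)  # 10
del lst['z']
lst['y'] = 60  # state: {'c': 45, 'x': 10, 'y': 60}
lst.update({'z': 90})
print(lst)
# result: {'c': 45, 'x': 10, 'y': 60, 'z': 90}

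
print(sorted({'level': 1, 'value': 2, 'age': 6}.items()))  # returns [('age', 6), ('level', 1), ('value', 2)]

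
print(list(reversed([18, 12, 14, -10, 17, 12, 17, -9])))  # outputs [-9, 17, 12, 17, -10, 14, 12, 18]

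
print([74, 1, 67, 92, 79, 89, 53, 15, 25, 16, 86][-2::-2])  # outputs [16, 15, 89, 92, 1]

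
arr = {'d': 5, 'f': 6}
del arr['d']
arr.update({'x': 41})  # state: {'f': 6, 'x': 41}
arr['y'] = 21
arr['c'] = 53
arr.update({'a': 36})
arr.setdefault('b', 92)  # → 92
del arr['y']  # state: {'f': 6, 'x': 41, 'c': 53, 'a': 36, 'b': 92}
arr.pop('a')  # 36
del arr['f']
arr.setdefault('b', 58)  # 92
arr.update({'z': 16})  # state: {'x': 41, 'c': 53, 'b': 92, 'z': 16}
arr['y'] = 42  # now {'x': 41, 'c': 53, 'b': 92, 'z': 16, 'y': 42}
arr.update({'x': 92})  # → {'x': 92, 'c': 53, 'b': 92, 'z': 16, 'y': 42}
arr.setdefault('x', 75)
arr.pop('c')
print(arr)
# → {'x': 92, 'b': 92, 'z': 16, 'y': 42}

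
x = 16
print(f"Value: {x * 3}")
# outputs Value: 48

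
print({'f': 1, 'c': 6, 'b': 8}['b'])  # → 8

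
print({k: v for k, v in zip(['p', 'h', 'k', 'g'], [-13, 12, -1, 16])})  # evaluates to {'p': -13, 'h': 12, 'k': -1, 'g': 16}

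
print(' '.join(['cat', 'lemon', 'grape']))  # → cat lemon grape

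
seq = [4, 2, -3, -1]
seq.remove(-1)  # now [4, 2, -3]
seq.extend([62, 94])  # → [4, 2, -3, 62, 94]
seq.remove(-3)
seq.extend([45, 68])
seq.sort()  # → [2, 4, 45, 62, 68, 94]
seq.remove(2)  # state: [4, 45, 62, 68, 94]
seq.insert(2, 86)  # [4, 45, 86, 62, 68, 94]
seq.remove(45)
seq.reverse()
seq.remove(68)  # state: [94, 62, 86, 4]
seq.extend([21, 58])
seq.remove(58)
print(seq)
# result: [94, 62, 86, 4, 21]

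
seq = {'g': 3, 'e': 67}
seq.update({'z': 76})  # {'g': 3, 'e': 67, 'z': 76}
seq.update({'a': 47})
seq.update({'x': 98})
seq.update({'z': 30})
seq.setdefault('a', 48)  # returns 47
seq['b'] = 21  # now {'g': 3, 'e': 67, 'z': 30, 'a': 47, 'x': 98, 'b': 21}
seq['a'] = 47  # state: {'g': 3, 'e': 67, 'z': 30, 'a': 47, 'x': 98, 'b': 21}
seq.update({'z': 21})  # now {'g': 3, 'e': 67, 'z': 21, 'a': 47, 'x': 98, 'b': 21}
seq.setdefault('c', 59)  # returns 59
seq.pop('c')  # 59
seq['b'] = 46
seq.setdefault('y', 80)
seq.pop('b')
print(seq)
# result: {'g': 3, 'e': 67, 'z': 21, 'a': 47, 'x': 98, 'y': 80}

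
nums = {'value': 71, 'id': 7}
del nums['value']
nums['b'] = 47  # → {'id': 7, 'b': 47}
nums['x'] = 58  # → {'id': 7, 'b': 47, 'x': 58}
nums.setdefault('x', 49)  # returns 58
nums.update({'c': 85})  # {'id': 7, 'b': 47, 'x': 58, 'c': 85}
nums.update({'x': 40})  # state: {'id': 7, 'b': 47, 'x': 40, 'c': 85}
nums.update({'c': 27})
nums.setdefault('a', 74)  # 74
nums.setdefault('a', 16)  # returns 74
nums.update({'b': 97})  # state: {'id': 7, 'b': 97, 'x': 40, 'c': 27, 'a': 74}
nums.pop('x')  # 40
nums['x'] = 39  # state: {'id': 7, 'b': 97, 'c': 27, 'a': 74, 'x': 39}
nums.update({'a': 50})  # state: {'id': 7, 'b': 97, 'c': 27, 'a': 50, 'x': 39}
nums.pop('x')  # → 39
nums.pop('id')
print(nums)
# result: {'b': 97, 'c': 27, 'a': 50}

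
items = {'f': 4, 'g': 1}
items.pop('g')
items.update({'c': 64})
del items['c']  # {'f': 4}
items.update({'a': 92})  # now {'f': 4, 'a': 92}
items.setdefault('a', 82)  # 92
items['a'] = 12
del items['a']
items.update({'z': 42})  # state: {'f': 4, 'z': 42}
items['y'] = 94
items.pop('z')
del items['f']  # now {'y': 94}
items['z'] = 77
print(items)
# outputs {'y': 94, 'z': 77}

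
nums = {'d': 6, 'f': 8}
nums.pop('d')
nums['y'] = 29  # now {'f': 8, 'y': 29}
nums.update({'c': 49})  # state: {'f': 8, 'y': 29, 'c': 49}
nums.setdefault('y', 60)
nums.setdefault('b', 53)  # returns 53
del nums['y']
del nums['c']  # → {'f': 8, 'b': 53}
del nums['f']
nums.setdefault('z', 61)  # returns 61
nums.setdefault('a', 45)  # 45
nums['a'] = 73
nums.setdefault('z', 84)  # 61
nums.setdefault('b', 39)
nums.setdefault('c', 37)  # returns 37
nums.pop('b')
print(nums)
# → {'z': 61, 'a': 73, 'c': 37}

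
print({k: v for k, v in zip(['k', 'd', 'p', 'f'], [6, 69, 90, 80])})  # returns {'k': 6, 'd': 69, 'p': 90, 'f': 80}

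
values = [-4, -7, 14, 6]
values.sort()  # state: [-7, -4, 6, 14]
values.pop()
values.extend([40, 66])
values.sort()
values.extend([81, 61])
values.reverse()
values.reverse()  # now [-7, -4, 6, 40, 66, 81, 61]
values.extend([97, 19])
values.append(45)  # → [-7, -4, 6, 40, 66, 81, 61, 97, 19, 45]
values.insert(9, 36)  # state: [-7, -4, 6, 40, 66, 81, 61, 97, 19, 36, 45]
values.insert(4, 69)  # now [-7, -4, 6, 40, 69, 66, 81, 61, 97, 19, 36, 45]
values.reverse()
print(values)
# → [45, 36, 19, 97, 61, 81, 66, 69, 40, 6, -4, -7]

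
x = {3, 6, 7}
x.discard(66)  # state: {3, 6, 7}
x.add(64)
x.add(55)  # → {3, 6, 7, 55, 64}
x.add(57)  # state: {3, 6, 7, 55, 57, 64}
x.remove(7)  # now {3, 6, 55, 57, 64}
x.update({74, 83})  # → {3, 6, 55, 57, 64, 74, 83}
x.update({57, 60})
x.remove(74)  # {3, 6, 55, 57, 60, 64, 83}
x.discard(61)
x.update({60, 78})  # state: {3, 6, 55, 57, 60, 64, 78, 83}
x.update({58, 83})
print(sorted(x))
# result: [3, 6, 55, 57, 58, 60, 64, 78, 83]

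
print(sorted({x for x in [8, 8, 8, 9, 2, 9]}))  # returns [2, 8, 9]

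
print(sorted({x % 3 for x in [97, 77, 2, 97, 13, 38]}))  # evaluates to [1, 2]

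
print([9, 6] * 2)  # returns [9, 6, 9, 6]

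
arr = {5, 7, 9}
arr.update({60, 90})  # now {5, 7, 9, 60, 90}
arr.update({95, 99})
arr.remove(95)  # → {5, 7, 9, 60, 90, 99}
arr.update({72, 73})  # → {5, 7, 9, 60, 72, 73, 90, 99}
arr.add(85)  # {5, 7, 9, 60, 72, 73, 85, 90, 99}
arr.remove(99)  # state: {5, 7, 9, 60, 72, 73, 85, 90}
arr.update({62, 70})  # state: {5, 7, 9, 60, 62, 70, 72, 73, 85, 90}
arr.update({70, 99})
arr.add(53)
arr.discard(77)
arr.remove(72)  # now {5, 7, 9, 53, 60, 62, 70, 73, 85, 90, 99}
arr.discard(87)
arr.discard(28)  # {5, 7, 9, 53, 60, 62, 70, 73, 85, 90, 99}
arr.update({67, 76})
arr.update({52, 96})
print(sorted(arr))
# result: [5, 7, 9, 52, 53, 60, 62, 67, 70, 73, 76, 85, 90, 96, 99]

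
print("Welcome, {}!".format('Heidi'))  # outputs Welcome, Heidi!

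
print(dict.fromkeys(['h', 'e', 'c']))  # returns {'h': None, 'e': None, 'c': None}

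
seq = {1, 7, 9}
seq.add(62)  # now {1, 7, 9, 62}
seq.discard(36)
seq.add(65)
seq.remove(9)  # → {1, 7, 62, 65}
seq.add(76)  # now {1, 7, 62, 65, 76}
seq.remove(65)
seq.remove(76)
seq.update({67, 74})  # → {1, 7, 62, 67, 74}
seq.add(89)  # {1, 7, 62, 67, 74, 89}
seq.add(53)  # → {1, 7, 53, 62, 67, 74, 89}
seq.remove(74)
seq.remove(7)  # {1, 53, 62, 67, 89}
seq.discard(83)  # {1, 53, 62, 67, 89}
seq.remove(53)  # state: {1, 62, 67, 89}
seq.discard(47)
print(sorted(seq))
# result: [1, 62, 67, 89]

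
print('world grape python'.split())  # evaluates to ['world', 'grape', 'python']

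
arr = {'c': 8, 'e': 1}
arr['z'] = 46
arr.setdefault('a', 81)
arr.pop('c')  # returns 8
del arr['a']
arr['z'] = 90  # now {'e': 1, 'z': 90}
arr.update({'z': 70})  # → {'e': 1, 'z': 70}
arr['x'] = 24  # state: {'e': 1, 'z': 70, 'x': 24}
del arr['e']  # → {'z': 70, 'x': 24}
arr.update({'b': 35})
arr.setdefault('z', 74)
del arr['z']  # {'x': 24, 'b': 35}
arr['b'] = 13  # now {'x': 24, 'b': 13}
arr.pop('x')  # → 24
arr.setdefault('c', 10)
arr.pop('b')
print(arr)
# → {'c': 10}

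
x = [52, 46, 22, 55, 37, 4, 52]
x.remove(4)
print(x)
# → [52, 46, 22, 55, 37, 52]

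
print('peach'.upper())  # PEACH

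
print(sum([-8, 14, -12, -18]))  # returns -24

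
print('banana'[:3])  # ban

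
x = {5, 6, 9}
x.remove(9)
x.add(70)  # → {5, 6, 70}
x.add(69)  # {5, 6, 69, 70}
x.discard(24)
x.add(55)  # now {5, 6, 55, 69, 70}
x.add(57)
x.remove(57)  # {5, 6, 55, 69, 70}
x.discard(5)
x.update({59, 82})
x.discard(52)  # {6, 55, 59, 69, 70, 82}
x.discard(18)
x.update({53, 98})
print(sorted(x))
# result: [6, 53, 55, 59, 69, 70, 82, 98]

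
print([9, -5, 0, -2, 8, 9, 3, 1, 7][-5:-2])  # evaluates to [8, 9, 3]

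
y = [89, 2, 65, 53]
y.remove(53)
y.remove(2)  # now [89, 65]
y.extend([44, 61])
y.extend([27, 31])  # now [89, 65, 44, 61, 27, 31]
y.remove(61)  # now [89, 65, 44, 27, 31]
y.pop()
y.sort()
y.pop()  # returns 89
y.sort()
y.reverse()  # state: [65, 44, 27]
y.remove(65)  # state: [44, 27]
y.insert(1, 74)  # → [44, 74, 27]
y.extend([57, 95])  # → [44, 74, 27, 57, 95]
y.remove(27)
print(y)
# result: [44, 74, 57, 95]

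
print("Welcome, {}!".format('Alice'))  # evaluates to Welcome, Alice!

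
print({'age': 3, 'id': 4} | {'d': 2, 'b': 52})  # {'age': 3, 'id': 4, 'd': 2, 'b': 52}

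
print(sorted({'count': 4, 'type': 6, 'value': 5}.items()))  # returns [('count', 4), ('type', 6), ('value', 5)]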